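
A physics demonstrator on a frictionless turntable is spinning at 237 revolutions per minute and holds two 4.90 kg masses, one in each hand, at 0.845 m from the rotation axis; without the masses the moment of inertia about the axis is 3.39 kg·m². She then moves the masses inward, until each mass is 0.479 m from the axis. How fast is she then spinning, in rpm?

With no external torque about the axis, L is conserved: I₁ω₁ = I₂ω₂.
I₁ = 3.39 + 2(4.90)(0.845)² = 10.39 kg·m²; I₂ = 3.39 + 2(4.90)(0.479)² = 5.639 kg·m².
ω₂ = I₁ω₁ / I₂ = (10.39)(237 rpm) / (5.639) = 436.6 rpm.

ω₂ ≈ 437 rpm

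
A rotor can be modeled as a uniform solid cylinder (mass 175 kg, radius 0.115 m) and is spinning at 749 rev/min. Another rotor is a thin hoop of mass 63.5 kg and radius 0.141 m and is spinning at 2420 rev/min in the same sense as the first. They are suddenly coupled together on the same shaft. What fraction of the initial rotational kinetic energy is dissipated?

fraction ≈ 0.210

No external torque acts about the common axis, so total angular momentum is conserved.
Moments of inertia: I_A = ½(175)(0.115)² = 1.157 kg·m²; I_B = (63.5)(0.141)² = 1.262 kg·m².
Taking A's sense as positive: L = (1.157)(749) + (1.262)(2420) = 3922 kg·m²·rpm.
Combined I = 1.157 + 1.262 = 2.420 kg·m².
ω_f = L / I = 3922 / 2.420 = 1621 rpm.
KE_i = ½ΣIω² = 44100 J; KE_f = ½(2.420)(169.7)² = 34850 J.
Fraction dissipated = (KE_i − KE_f)/KE_i = 0.2096.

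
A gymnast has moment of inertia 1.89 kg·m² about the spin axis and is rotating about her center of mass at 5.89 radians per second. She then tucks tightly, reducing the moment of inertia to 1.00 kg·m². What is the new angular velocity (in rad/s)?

ω₂ ≈ 11.1 rad/s

With no external torque about the axis, L is conserved: I₁ω₁ = I₂ω₂.
ω₂ = I₁ω₁ / I₂ = (1.890)(5.89 rad/s) / (1.000) = 11.13 rad/s.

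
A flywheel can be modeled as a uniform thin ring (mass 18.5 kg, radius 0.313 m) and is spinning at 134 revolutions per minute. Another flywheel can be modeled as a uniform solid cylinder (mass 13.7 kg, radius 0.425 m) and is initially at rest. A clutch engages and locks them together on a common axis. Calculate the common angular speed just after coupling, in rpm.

|ω_f| ≈ 79.6 rpm

The coupling torques are internal; angular momentum about the shared axis is conserved.
Moments of inertia: I_A = (18.5)(0.313)² = 1.812 kg·m²; I_B = ½(13.7)(0.425)² = 1.237 kg·m².
Taking A's sense as positive: L = (1.812)(134) = 242.9 kg·m²·rpm.
Combined I = 1.812 + 1.237 = 3.050 kg·m².
ω_f = L / I = 242.9 / 3.050 = 79.64 rpm.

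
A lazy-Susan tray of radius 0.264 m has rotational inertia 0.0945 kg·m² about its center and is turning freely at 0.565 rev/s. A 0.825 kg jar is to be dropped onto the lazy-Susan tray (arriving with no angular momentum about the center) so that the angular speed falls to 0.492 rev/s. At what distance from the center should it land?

The added mass arrives with no angular momentum about the center, and any external torque about the center is negligible, so the system's angular momentum is conserved.
I_p ω_i = (I_p + m r²) ω_f ⇒ m r² = I_p(ω_i/ω_f − 1) = 0.09450(0.565/0.492 − 1) = 0.01402 kg·m².
r = √(0.01402/0.825) = 0.1304 m.

r ≈ 0.130 m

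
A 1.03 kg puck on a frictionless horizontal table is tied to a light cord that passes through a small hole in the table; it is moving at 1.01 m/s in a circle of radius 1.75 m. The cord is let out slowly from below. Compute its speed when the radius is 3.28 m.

Central (radial) force ⇒ zero torque about the center ⇒ m v r is constant.
v₂ = v₁ r₁ / r₂ = (1.01)(1.75) / (3.28) = 0.5389 m/s.

v₂ ≈ 0.539 m/s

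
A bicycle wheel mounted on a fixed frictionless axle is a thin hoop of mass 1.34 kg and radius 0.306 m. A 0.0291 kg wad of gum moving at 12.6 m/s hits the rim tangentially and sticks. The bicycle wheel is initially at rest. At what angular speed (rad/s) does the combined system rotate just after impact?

The axle reaction passes through the axle and exerts no torque about it; angular momentum about the axle is conserved through the impact.
I_p = (1.34)(0.306)² = 0.1255 kg·m². Taking the sense of the wad of gum's angular momentum as positive, L_{wad} = m v R = (0.0291)(12.6)(0.306) = 0.1122 kg·m²/s.
L_i = 0 + 0.1122 = 0.1122 kg·m²/s.
After sticking, I_f = I_p + m R² = 0.1255 + (0.0291)(0.306)² = 0.1282 kg·m².
ω_f = L_i / I_f = 0.1122 / 0.1282 = 0.8752 rad/s.

|ω_f| ≈ 0.875 rad/s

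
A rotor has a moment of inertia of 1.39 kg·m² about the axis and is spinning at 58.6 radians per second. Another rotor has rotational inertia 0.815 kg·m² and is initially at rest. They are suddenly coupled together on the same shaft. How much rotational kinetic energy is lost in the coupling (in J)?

No external torque acts about the common axis, so total angular momentum is conserved.
Taking A's sense as positive: L = (1.390)(58.6) = 81.45 kg·m²·rad/s.
Combined I = 1.390 + 0.8150 = 2.205 kg·m².
ω_f = L / I = 81.45 / 2.205 = 36.94 rad/s.
KE_i = ½ΣIω² = 2387 J; KE_f = ½(2.205)(36.94)² = 1504 J.

ΔKE lost ≈ 882 J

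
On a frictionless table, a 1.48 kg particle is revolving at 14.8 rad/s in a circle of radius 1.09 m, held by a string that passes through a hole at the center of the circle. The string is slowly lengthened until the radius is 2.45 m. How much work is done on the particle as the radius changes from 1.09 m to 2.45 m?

No torque about the axis ⇒ m r₁² ω₁ = m r₂² ω₂.
ω₂ = ω₁ (r₁/r₂)² = (14.8)(1.09/2.45)² = 2.929 rad/s.
W = ΔKE = ½m(v₂² − v₁²) = -154.5 J.

W ≈ -154 J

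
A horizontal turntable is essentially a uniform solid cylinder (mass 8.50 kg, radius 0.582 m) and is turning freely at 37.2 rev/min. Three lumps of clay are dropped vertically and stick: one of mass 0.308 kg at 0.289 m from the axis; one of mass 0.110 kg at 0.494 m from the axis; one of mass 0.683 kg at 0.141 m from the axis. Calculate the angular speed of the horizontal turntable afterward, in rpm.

ω_f ≈ 35.6 rpm

The added mass arrives with no angular momentum about the axis, and any external torque about the axis is negligible, so the system's angular momentum is conserved.
I_p = ½(8.50)(0.582)² = 1.440 kg·m².
Added inertia Σmr² = (0.308)(0.289)² + (0.110)(0.494)² + (0.683)(0.141)² = 0.06615 kg·m²; I_f = 1.440 + 0.06615 = 1.506 kg·m².
ω_f = I_p ω_i / I_f = (1.440)(37.2) / 1.506 = 35.57 rpm.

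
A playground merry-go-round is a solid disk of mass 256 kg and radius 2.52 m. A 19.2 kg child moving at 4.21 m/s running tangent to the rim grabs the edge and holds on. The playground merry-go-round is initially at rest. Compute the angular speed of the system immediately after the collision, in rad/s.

About the axle the impulsive forces during the collision are internal, so angular momentum about that axis is conserved.
I_p = ½(256)(2.52)² = 812.9 kg·m². Taking the sense of the child's angular momentum as positive, L_{child} = m v R = (19.2)(4.21)(2.52) = 203.7 kg·m²/s.
L_i = 0 + 203.7 = 203.7 kg·m²/s.
After sticking, I_f = I_p + m R² = 812.9 + (19.2)(2.52)² = 934.8 kg·m².
ω_f = L_i / I_f = 203.7 / 934.8 = 0.2179 rad/s.

|ω_f| ≈ 0.218 rad/s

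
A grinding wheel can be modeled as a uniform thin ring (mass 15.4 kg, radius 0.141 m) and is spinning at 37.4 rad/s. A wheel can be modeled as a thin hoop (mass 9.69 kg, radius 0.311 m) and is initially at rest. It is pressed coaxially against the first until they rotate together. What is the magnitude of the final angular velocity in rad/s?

|ω_f| ≈ 9.21 rad/s

No external torque acts about the common axis, so total angular momentum is conserved.
Moments of inertia: I_A = (15.4)(0.141)² = 0.3062 kg·m²; I_B = (9.69)(0.311)² = 0.9372 kg·m².
Taking A's sense as positive: L = (0.3062)(37.4) = 11.45 kg·m²·rad/s.
Combined I = 0.3062 + 0.9372 = 1.243 kg·m².
ω_f = L / I = 11.45 / 1.243 = 9.209 rad/s.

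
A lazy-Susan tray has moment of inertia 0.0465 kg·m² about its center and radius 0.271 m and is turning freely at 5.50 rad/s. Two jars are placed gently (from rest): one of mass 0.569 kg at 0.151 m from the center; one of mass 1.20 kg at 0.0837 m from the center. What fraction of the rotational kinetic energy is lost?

No external torque acts about the center; L_before = L_after.
Added inertia Σmr² = (0.569)(0.151)² + (1.20)(0.0837)² = 0.02138 kg·m²; I_f = 0.04650 + 0.02138 = 0.06788 kg·m².
ω_f = I_p ω_i / I_f = (0.04650)(5.50) / 0.06788 = 3.768 rad/s.
KE_i = ½(0.04650)(5.500 rad/s)² = 0.7033 J; KE_f = ½(0.06788)(3.768)² = 0.4818 J.
Fraction lost = 0.3150.

fraction ≈ 0.315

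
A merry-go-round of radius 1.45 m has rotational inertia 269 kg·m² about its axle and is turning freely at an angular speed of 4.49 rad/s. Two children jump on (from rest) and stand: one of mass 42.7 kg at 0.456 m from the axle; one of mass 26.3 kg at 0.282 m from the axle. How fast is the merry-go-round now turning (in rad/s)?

ω_f ≈ 4.31 rad/s

The added mass arrives with no angular momentum about the axle, and any external torque about the axle is negligible, so the system's angular momentum is conserved.
Added inertia Σmr² = (42.7)(0.456)² + (26.3)(0.282)² = 10.97 kg·m²; I_f = 269.0 + 10.97 = 280.0 kg·m².
ω_f = I_p ω_i / I_f = (269.0)(4.49) / 280.0 = 4.314 rad/s.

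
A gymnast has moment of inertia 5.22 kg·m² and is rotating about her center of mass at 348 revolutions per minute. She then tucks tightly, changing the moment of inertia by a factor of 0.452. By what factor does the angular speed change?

ω₂/ω₁ ≈ 2.21

With no external torque about the axis, L is conserved: I₁ω₁ = I₂ω₂.
I₂ = 0.452 × 5.22 = 2.359 kg·m².
ω₂/ω₁ = I₁/I₂ = 5.220 / 2.359 = 2.212.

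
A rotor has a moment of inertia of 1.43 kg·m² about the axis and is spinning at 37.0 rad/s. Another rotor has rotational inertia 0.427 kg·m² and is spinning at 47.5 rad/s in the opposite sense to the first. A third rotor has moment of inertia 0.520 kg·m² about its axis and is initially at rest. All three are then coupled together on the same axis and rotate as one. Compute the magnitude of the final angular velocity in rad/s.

No external torque acts about the common axis, so total angular momentum is conserved.
Taking A's sense as positive: L = (1.430)(37.0) − (0.4270)(47.5) = 32.63 kg·m²·rad/s.
Combined I = 1.430 + 0.4270 + 0.5200 = 2.377 kg·m².
ω_f = L / I = 32.63 / 2.377 = 13.73 rad/s.

|ω_f| ≈ 13.7 rad/s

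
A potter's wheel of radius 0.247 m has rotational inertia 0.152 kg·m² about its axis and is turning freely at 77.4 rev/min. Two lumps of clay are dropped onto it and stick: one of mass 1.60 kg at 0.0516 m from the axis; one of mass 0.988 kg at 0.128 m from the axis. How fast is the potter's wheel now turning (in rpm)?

ω_f ≈ 68.2 rpm

No external torque acts about the axis; L_before = L_after.
Added inertia Σmr² = (1.60)(0.0516)² + (0.988)(0.128)² = 0.02045 kg·m²; I_f = 0.1520 + 0.02045 = 0.1724 kg·m².
ω_f = I_p ω_i / I_f = (0.1520)(77.4) / 0.1724 = 68.22 rpm.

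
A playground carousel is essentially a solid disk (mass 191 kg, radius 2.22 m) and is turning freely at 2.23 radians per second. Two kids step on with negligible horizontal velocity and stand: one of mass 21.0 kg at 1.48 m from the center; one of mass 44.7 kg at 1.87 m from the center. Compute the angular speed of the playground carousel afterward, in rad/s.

The added mass arrives with no angular momentum about the center, and any external torque about the center is negligible, so the system's angular momentum is conserved.
I_p = ½(191)(2.22)² = 470.7 kg·m².
Added inertia Σmr² = (21.0)(1.48)² + (44.7)(1.87)² = 202.3 kg·m²; I_f = 470.7 + 202.3 = 673.0 kg·m².
ω_f = I_p ω_i / I_f = (470.7)(2.23) / 673.0 = 1.560 rad/s.

ω_f ≈ 1.56 rad/s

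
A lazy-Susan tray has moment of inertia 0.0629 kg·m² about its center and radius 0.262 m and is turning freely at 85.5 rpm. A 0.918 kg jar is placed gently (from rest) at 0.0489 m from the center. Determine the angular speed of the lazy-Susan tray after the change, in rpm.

The added mass arrives with no angular momentum about the center, and any external torque about the center is negligible, so the system's angular momentum is conserved.
Added inertia Σmr² = (0.918)(0.0489)² = 0.002195 kg·m²; I_f = 0.06290 + 0.002195 = 0.06510 kg·m².
ω_f = I_p ω_i / I_f = (0.06290)(85.5) / 0.06510 = 82.62 rpm.

ω_f ≈ 82.6 rpm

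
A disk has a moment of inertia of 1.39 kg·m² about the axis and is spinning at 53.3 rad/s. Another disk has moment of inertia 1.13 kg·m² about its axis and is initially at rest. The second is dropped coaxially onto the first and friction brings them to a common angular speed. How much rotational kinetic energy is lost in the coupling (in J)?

No external torque acts about the common axis, so total angular momentum is conserved.
Taking A's sense as positive: L = (1.390)(53.3) = 74.09 kg·m²·rad/s.
Combined I = 1.390 + 1.130 = 2.520 kg·m².
ω_f = L / I = 74.09 / 2.520 = 29.40 rad/s.
KE_i = ½ΣIω² = 1974 J; KE_f = ½(2.520)(29.40)² = 1089 J.

ΔKE lost ≈ 885 J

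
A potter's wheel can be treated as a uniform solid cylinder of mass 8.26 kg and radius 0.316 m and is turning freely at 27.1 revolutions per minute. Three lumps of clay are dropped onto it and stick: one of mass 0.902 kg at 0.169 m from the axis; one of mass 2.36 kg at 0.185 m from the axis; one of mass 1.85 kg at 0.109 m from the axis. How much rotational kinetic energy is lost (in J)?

energy lost ≈ 0.395 J

No external torque acts about the axis; L_before = L_after.
I_p = ½(8.26)(0.316)² = 0.4124 kg·m².
Added inertia Σmr² = (0.902)(0.169)² + (2.36)(0.185)² + (1.85)(0.109)² = 0.1285 kg·m²; I_f = 0.4124 + 0.1285 = 0.5409 kg·m².
ω_f = I_p ω_i / I_f = (0.4124)(27.1) / 0.5409 = 20.66 rpm.
KE_i = ½(0.4124)(2.838 rad/s)² = 1.661 J; KE_f = ½(0.5409)(2.164)² = 1.266 J.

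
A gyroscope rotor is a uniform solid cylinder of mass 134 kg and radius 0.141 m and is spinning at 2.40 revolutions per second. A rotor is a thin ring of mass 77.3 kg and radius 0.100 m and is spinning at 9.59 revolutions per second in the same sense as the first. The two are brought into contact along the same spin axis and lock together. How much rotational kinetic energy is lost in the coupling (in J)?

No external torque acts about the common axis, so total angular momentum is conserved.
Moments of inertia: I_A = ½(134)(0.141)² = 1.332 kg·m²; I_B = (77.3)(0.100)² = 0.7730 kg·m².
Taking A's sense as positive: L = (1.332)(2.40) + (0.7730)(9.59) = 10.61 kg·m²·rev/s.
Combined I = 1.332 + 0.7730 = 2.105 kg·m².
ω_f = L / I = 10.61 / 2.105 = 5.040 rev/s.
KE_i = ½ΣIω² = 1555 J; KE_f = ½(2.105)(31.67)² = 1056 J.

ΔKE lost ≈ 499 J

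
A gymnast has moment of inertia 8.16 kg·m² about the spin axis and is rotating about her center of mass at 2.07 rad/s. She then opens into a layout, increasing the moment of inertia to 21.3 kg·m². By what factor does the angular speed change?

ω₂/ω₁ ≈ 0.383

Angular momentum about the spin axis is conserved since the torque about it is zero.
ω₂/ω₁ = I₁/I₂ = 8.160 / 21.30 = 0.3831.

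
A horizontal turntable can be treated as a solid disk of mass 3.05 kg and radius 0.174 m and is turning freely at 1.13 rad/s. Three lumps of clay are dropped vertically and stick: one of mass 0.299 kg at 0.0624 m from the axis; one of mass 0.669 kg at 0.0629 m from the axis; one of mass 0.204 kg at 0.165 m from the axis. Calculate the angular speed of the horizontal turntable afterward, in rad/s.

ω_f ≈ 0.939 rad/s

The added mass arrives with no angular momentum about the axis, and any external torque about the axis is negligible, so the system's angular momentum is conserved.
I_p = ½(3.05)(0.174)² = 0.04617 kg·m².
Added inertia Σmr² = (0.299)(0.0624)² + (0.669)(0.0629)² + (0.204)(0.165)² = 0.009365 kg·m²; I_f = 0.04617 + 0.009365 = 0.05554 kg·m².
ω_f = I_p ω_i / I_f = (0.04617)(1.13) / 0.05554 = 0.9394 rad/s.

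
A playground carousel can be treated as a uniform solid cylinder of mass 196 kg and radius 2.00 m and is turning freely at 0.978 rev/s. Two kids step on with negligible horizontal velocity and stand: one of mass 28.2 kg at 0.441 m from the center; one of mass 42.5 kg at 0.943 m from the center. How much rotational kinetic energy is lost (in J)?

No external torque acts about the center; L_before = L_after.
I_p = ½(196)(2.00)² = 392.0 kg·m².
Added inertia Σmr² = (28.2)(0.441)² + (42.5)(0.943)² = 43.28 kg·m²; I_f = 392.0 + 43.28 = 435.3 kg·m².
ω_f = I_p ω_i / I_f = (392.0)(0.978) / 435.3 = 0.8808 rev/s.
KE_i = ½(392.0)(6.145 rad/s)² = 7401 J; KE_f = ½(435.3)(5.534)² = 6665 J.

energy lost ≈ 736 J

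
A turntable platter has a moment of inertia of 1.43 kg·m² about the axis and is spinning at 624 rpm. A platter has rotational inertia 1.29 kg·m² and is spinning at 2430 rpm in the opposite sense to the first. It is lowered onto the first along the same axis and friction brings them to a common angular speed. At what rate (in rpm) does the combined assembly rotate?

The coupling torques are internal; angular momentum about the shared axis is conserved.
Taking A's sense as positive: L = (1.430)(624) − (1.290)(2430) = -2242 kg·m²·rpm.
Combined I = 1.430 + 1.290 = 2.720 kg·m².
ω_f = L / I = -2242 / 2.720 = -824.4 rpm.

|ω_f| ≈ 824 rpm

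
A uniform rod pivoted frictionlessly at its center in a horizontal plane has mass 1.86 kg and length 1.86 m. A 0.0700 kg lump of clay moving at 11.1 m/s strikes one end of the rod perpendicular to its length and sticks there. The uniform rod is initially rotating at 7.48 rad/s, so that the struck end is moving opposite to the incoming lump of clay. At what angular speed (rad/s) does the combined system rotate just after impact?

The axle reaction passes through the pivot and exerts no torque about it; angular momentum about the pivot is conserved through the impact.
I_p = (1/12)(1.86)(1.86)² = 0.5362 kg·m². Taking the sense of the lump of clay's angular momentum as positive, L_{lump} = m v R = (0.0700)(11.1)(1.86/2) = 0.7226 kg·m²/s.
L_i = −I_p ω_p + m v R = −(0.5362)(7.48) + 0.7226 = -3.288 kg·m²/s.
After sticking, I_f = I_p + m R² = 0.5362 + (0.0700)(1.86/2)² = 0.5968 kg·m².
ω_f = L_i / I_f = -3.288 / 0.5968 = -5.510 rad/s.

|ω_f| ≈ 5.51 rad/s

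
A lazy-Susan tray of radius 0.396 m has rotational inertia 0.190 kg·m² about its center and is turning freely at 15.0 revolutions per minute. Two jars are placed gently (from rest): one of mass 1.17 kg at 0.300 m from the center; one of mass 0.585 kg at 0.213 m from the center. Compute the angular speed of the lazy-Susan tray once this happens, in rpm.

ω_f ≈ 8.86 rpm

The added mass arrives with no angular momentum about the center, and any external torque about the center is negligible, so the system's angular momentum is conserved.
Added inertia Σmr² = (1.17)(0.300)² + (0.585)(0.213)² = 0.1318 kg·m²; I_f = 0.1900 + 0.1318 = 0.3218 kg·m².
ω_f = I_p ω_i / I_f = (0.1900)(15.0) / 0.3218 = 8.855 rpm.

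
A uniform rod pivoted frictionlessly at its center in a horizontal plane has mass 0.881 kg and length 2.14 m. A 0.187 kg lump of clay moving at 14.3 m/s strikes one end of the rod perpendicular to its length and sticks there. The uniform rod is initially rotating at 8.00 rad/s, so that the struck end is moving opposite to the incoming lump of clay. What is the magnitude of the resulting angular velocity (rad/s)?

The axle reaction passes through the pivot and exerts no torque about it; angular momentum about the pivot is conserved through the impact.
I_p = (1/12)(0.881)(2.14)² = 0.3362 kg·m². Taking the sense of the lump of clay's angular momentum as positive, L_{lump} = m v R = (0.187)(14.3)(2.14/2) = 2.861 kg·m²/s.
L_i = −I_p ω_p + m v R = −(0.3362)(8.00) + 2.861 = 0.1715 kg·m²/s.
After sticking, I_f = I_p + m R² = 0.3362 + (0.187)(2.14/2)² = 0.5503 kg·m².
ω_f = L_i / I_f = 0.1715 / 0.5503 = 0.3117 rad/s.

|ω_f| ≈ 0.312 rad/s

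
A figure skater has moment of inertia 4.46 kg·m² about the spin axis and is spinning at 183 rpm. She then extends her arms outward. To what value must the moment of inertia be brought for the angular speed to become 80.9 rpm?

I₂ ≈ 10.1 kg·m²

With no external torque about the axis, L is conserved: I₁ω₁ = I₂ω₂.
I₂ = I₁ω₁ / ω₂ = (4.46)(183) / (80.9) = 10.09 kg·m².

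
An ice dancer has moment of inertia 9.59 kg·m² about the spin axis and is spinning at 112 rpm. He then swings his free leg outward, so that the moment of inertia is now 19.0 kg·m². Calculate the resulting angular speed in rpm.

ω₂ ≈ 56.5 rpm

No external torque acts about the spin axis, so angular momentum is conserved.
ω₂ = I₁ω₁ / I₂ = (9.590)(112 rpm) / (19.00) = 56.53 rpm.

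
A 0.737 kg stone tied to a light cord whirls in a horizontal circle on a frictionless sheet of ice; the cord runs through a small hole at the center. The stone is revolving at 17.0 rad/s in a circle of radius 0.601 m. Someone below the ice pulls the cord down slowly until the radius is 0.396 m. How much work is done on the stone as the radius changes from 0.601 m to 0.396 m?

W ≈ 50.1 J

No torque about the axis ⇒ m r₁² ω₁ = m r₂² ω₂.
ω₂ = ω₁ (r₁/r₂)² = (17.0)(0.601/0.396)² = 39.16 rad/s.
W = ΔKE = ½m(v₂² − v₁²) = 50.14 J.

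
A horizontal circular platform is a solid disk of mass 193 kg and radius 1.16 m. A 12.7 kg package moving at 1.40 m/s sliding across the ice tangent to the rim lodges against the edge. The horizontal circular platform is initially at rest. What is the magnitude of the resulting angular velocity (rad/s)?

The axle reaction passes through the central axle and exerts no torque about it; angular momentum about the central axle is conserved through the impact.
I_p = ½(193)(1.16)² = 129.9 kg·m². Taking the sense of the package's angular momentum as positive, L_{package} = m v R = (12.7)(1.40)(1.16) = 20.62 kg·m²/s.
L_i = 0 + 20.62 = 20.62 kg·m²/s.
After sticking, I_f = I_p + m R² = 129.9 + (12.7)(1.16)² = 146.9 kg·m².
ω_f = L_i / I_f = 20.62 / 146.9 = 0.1404 rad/s.

|ω_f| ≈ 0.140 rad/s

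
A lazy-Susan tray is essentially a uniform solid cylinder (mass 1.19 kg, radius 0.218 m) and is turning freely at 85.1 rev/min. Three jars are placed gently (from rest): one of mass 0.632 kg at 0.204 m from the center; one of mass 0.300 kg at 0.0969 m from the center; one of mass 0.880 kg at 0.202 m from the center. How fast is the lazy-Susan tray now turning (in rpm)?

ω_f ≈ 25.8 rpm

The added mass arrives with no angular momentum about the center, and any external torque about the center is negligible, so the system's angular momentum is conserved.
I_p = ½(1.19)(0.218)² = 0.02828 kg·m².
Added inertia Σmr² = (0.632)(0.204)² + (0.300)(0.0969)² + (0.880)(0.202)² = 0.06503 kg·m²; I_f = 0.02828 + 0.06503 = 0.09330 kg·m².
ω_f = I_p ω_i / I_f = (0.02828)(85.1) / 0.09330 = 25.79 rpm.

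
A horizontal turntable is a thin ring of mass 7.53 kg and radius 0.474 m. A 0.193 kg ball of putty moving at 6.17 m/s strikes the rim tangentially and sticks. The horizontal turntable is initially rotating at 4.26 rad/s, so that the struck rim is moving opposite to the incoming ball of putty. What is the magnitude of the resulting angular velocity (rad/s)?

About the axle the impulsive forces during the collision are internal, so angular momentum about that axis is conserved.
I_p = (7.53)(0.474)² = 1.692 kg·m². Taking the sense of the ball of putty's angular momentum as positive, L_{ball} = m v R = (0.193)(6.17)(0.474) = 0.5644 kg·m²/s.
L_i = −I_p ω_p + m v R = −(1.692)(4.26) + 0.5644 = -6.643 kg·m²/s.
After sticking, I_f = I_p + m R² = 1.692 + (0.193)(0.474)² = 1.735 kg·m².
ω_f = L_i / I_f = -6.643 / 1.735 = -3.828 rad/s.

|ω_f| ≈ 3.83 rad/s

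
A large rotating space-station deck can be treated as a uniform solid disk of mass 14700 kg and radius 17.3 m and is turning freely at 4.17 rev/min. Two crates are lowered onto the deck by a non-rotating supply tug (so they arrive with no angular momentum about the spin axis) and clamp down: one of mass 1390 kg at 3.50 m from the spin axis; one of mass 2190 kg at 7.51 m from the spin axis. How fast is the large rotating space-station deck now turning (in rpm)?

The added mass arrives with no angular momentum about the spin axis, and any external torque about the spin axis is negligible, so the system's angular momentum is conserved.
I_p = ½(14700)(17.3)² = 2.200e+06 kg·m².
Added inertia Σmr² = (1390)(3.50)² + (2190)(7.51)² = 1.405e+05 kg·m²; I_f = 2.200e+06 + 1.405e+05 = 2.340e+06 kg·m².
ω_f = I_p ω_i / I_f = (2.200e+06)(4.17) / 2.340e+06 = 3.920 rpm.

ω_f ≈ 3.92 rpm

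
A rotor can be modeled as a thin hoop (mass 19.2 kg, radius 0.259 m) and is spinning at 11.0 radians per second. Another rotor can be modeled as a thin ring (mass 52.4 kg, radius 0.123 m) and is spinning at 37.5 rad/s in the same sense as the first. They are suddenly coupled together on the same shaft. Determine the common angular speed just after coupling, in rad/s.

The coupling torques are internal; angular momentum about the shared axis is conserved.
Moments of inertia: I_A = (19.2)(0.259)² = 1.288 kg·m²; I_B = (52.4)(0.123)² = 0.7928 kg·m².
Taking A's sense as positive: L = (1.288)(11.0) + (0.7928)(37.5) = 43.90 kg·m²·rad/s.
Combined I = 1.288 + 0.7928 = 2.081 kg·m².
ω_f = L / I = 43.90 / 2.081 = 21.10 rad/s.

|ω_f| ≈ 21.1 rad/s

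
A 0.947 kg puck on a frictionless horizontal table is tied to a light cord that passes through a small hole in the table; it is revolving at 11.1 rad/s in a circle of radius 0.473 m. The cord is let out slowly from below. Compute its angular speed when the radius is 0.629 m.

No torque about the axis ⇒ m r₁² ω₁ = m r₂² ω₂.
ω₂ = ω₁ (r₁/r₂)² = (11.1)(0.473/0.629)² = 6.277 rad/s.

ω₂ ≈ 6.28 rad/s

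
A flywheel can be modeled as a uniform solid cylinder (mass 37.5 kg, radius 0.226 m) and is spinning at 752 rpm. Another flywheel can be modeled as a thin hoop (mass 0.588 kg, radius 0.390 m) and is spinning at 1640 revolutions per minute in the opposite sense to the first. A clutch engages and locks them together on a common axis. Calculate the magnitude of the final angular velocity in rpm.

|ω_f| ≈ 548 rpm

The coupling torques are internal; angular momentum about the shared axis is conserved.
Moments of inertia: I_A = ½(37.5)(0.226)² = 0.9577 kg·m²; I_B = (0.588)(0.390)² = 0.08943 kg·m².
Taking A's sense as positive: L = (0.9577)(752) − (0.08943)(1640) = 573.5 kg·m²·rpm.
Combined I = 0.9577 + 0.08943 = 1.047 kg·m².
ω_f = L / I = 573.5 / 1.047 = 547.7 rpm.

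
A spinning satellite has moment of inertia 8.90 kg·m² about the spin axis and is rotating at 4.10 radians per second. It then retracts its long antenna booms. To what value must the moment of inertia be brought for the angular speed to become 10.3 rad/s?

I₂ ≈ 3.54 kg·m²

Angular momentum about the spin axis is conserved since the torque about it is zero.
I₂ = I₁ω₁ / ω₂ = (8.90)(4.10) / (10.3) = 3.543 kg·m².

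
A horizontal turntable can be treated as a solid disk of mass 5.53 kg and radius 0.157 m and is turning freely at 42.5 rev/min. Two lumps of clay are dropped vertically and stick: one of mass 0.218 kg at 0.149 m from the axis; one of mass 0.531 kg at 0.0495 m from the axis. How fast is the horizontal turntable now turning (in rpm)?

No external torque acts about the axis; L_before = L_after.
I_p = ½(5.53)(0.157)² = 0.06815 kg·m².
Added inertia Σmr² = (0.218)(0.149)² + (0.531)(0.0495)² = 0.006141 kg·m²; I_f = 0.06815 + 0.006141 = 0.07430 kg·m².
ω_f = I_p ω_i / I_f = (0.06815)(42.5) / 0.07430 = 38.99 rpm.

ω_f ≈ 39.0 rpm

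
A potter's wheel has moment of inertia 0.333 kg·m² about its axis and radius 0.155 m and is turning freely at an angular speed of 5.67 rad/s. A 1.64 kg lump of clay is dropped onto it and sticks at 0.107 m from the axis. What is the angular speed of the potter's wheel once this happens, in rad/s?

The added mass arrives with no angular momentum about the axis, and any external torque about the axis is negligible, so the system's angular momentum is conserved.
Added inertia Σmr² = (1.64)(0.107)² = 0.01878 kg·m²; I_f = 0.3330 + 0.01878 = 0.3518 kg·m².
ω_f = I_p ω_i / I_f = (0.3330)(5.67) / 0.3518 = 5.367 rad/s.

ω_f ≈ 5.37 rad/s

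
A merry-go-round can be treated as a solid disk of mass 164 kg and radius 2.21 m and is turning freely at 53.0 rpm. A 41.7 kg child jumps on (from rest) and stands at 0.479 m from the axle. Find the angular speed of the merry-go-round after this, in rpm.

ω_f ≈ 51.8 rpm

No external torque acts about the axle; L_before = L_after.
I_p = ½(164)(2.21)² = 400.5 kg·m².
Added inertia Σmr² = (41.7)(0.479)² = 9.568 kg·m²; I_f = 400.5 + 9.568 = 410.1 kg·m².
ω_f = I_p ω_i / I_f = (400.5)(53.0) / 410.1 = 51.76 rpm.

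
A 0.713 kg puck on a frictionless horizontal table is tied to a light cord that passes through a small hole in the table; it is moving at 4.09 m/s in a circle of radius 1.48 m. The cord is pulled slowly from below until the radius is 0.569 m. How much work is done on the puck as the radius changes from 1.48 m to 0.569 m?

Central (radial) force ⇒ zero torque about the center ⇒ m v r is constant.
v₂ = v₁ r₁ / r₂ = (4.09)(1.48) / (0.569) = 10.64 m/s.
W = ΔKE = ½m(v₂² − v₁²) = 34.38 J.

W ≈ 34.4 J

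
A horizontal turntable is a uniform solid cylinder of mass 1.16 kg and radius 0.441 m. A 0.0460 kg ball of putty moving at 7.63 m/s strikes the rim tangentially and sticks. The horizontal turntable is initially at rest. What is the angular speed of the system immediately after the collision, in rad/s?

|ω_f| ≈ 1.27 rad/s

About the axle the impulsive forces during the collision are internal, so angular momentum about that axis is conserved.
I_p = ½(1.16)(0.441)² = 0.1128 kg·m². Taking the sense of the ball of putty's angular momentum as positive, L_{ball} = m v R = (0.0460)(7.63)(0.441) = 0.1548 kg·m²/s.
L_i = 0 + 0.1548 = 0.1548 kg·m²/s.
After sticking, I_f = I_p + m R² = 0.1128 + (0.0460)(0.441)² = 0.1217 kg·m².
ω_f = L_i / I_f = 0.1548 / 0.1217 = 1.271 rad/s.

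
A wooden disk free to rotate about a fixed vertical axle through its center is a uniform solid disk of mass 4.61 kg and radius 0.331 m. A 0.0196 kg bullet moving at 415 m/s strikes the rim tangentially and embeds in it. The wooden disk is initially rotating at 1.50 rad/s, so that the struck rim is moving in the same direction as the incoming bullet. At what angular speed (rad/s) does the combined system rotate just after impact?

|ω_f| ≈ 12.1 rad/s

The axle reaction passes through the axle and exerts no torque about it; angular momentum about the axle is conserved through the impact.
I_p = ½(4.61)(0.331)² = 0.2525 kg·m². Taking the sense of the bullet's angular momentum as positive, L_{bullet} = m v R = (0.0196)(415)(0.331) = 2.692 kg·m²/s.
L_i = +I_p ω_p + m v R = +(0.2525)(1.50) + 2.692 = 3.071 kg·m²/s.
After sticking, I_f = I_p + m R² = 0.2525 + (0.0196)(0.331)² = 0.2547 kg·m².
ω_f = L_i / I_f = 3.071 / 0.2547 = 12.06 rad/s.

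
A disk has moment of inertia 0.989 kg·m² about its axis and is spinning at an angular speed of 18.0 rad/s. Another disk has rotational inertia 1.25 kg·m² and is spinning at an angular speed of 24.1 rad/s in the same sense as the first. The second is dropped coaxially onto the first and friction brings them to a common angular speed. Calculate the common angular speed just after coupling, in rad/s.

The coupling torques are internal; angular momentum about the shared axis is conserved.
Taking A's sense as positive: L = (0.9890)(18.0) + (1.250)(24.1) = 47.93 kg·m²·rad/s.
Combined I = 0.9890 + 1.250 = 2.239 kg·m².
ω_f = L / I = 47.93 / 2.239 = 21.41 rad/s.

|ω_f| ≈ 21.4 rad/s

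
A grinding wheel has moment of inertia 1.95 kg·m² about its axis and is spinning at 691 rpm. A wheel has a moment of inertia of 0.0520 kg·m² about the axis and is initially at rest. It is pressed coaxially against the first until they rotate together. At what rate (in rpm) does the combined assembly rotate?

The coupling torques are internal; angular momentum about the shared axis is conserved.
Taking A's sense as positive: L = (1.950)(691) = 1347 kg·m²·rpm.
Combined I = 1.950 + 0.05200 = 2.002 kg·m².
ω_f = L / I = 1347 / 2.002 = 673.1 rpm.

|ω_f| ≈ 673 rpm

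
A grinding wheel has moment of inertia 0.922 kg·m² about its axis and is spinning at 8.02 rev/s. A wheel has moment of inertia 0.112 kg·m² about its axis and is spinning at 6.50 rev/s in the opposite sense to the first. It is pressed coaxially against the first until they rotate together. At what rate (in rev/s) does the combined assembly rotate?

|ω_f| ≈ 6.45 rev/s

No external torque acts about the common axis, so total angular momentum is conserved.
Taking A's sense as positive: L = (0.9220)(8.02) − (0.1120)(6.50) = 6.666 kg·m²·rev/s.
Combined I = 0.9220 + 0.1120 = 1.034 kg·m².
ω_f = L / I = 6.666 / 1.034 = 6.447 rev/s.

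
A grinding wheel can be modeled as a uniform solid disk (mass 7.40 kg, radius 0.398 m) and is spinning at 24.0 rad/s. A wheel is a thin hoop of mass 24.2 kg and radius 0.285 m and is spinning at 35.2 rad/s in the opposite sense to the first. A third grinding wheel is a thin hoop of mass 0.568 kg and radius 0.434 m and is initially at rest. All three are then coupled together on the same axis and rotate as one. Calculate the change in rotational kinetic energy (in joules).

ΔKE ≈ -815 J

No external torque acts about the common axis, so total angular momentum is conserved.
Moments of inertia: I_A = ½(7.40)(0.398)² = 0.5861 kg·m²; I_B = (24.2)(0.285)² = 1.966 kg·m²; I_C = (0.568)(0.434)² = 0.1070 kg·m².
Taking A's sense as positive: L = (0.5861)(24.0) − (1.966)(35.2) = -55.12 kg·m²·rad/s.
Combined I = 0.5861 + 1.966 + 0.1070 = 2.659 kg·m².
ω_f = L / I = -55.12 / 2.659 = -20.73 rad/s.
KE_i = ½ΣIω² = 1387 J; KE_f = ½(2.659)(20.73)² = 571.5 J.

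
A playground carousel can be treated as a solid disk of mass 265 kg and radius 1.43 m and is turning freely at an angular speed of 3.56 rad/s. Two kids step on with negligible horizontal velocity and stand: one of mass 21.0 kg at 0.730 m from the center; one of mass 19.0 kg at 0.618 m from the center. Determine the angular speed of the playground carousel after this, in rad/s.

The added mass arrives with no angular momentum about the center, and any external torque about the center is negligible, so the system's angular momentum is conserved.
I_p = ½(265)(1.43)² = 270.9 kg·m².
Added inertia Σmr² = (21.0)(0.730)² + (19.0)(0.618)² = 18.45 kg·m²; I_f = 270.9 + 18.45 = 289.4 kg·m².
ω_f = I_p ω_i / I_f = (270.9)(3.56) / 289.4 = 3.333 rad/s.

ω_f ≈ 3.33 rad/s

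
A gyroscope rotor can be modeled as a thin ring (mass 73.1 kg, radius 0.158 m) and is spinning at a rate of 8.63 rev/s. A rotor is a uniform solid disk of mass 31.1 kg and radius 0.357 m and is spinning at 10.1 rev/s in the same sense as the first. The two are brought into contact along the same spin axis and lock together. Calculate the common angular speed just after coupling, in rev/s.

|ω_f| ≈ 9.40 rev/s

No external torque acts about the common axis, so total angular momentum is conserved.
Moments of inertia: I_A = (73.1)(0.158)² = 1.825 kg·m²; I_B = ½(31.1)(0.357)² = 1.982 kg·m².
Taking A's sense as positive: L = (1.825)(8.63) + (1.982)(10.1) = 35.77 kg·m²·rev/s.
Combined I = 1.825 + 1.982 = 3.807 kg·m².
ω_f = L / I = 35.77 / 3.807 = 9.395 rev/s.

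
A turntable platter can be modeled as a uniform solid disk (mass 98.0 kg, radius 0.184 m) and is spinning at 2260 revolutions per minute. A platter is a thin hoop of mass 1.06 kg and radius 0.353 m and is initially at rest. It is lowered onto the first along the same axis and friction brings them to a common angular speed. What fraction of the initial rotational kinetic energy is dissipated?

The coupling torques are internal; angular momentum about the shared axis is conserved.
Moments of inertia: I_A = ½(98.0)(0.184)² = 1.659 kg·m²; I_B = (1.06)(0.353)² = 0.1321 kg·m².
Taking A's sense as positive: L = (1.659)(2260) = 3749 kg·m²·rpm.
Combined I = 1.659 + 0.1321 = 1.791 kg·m².
ω_f = L / I = 3749 / 1.791 = 2093 rpm.
KE_i = ½ΣIω² = 46460 J; KE_f = ½(1.791)(219.2)² = 43030 J.
Fraction dissipated = (KE_i − KE_f)/KE_i = 0.07375.

fraction ≈ 0.0737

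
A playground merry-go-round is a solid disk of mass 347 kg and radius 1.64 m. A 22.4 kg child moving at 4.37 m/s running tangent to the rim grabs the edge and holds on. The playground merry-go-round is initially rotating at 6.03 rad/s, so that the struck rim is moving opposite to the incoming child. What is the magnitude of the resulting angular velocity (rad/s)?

|ω_f| ≈ 5.04 rad/s

About the axle the impulsive forces during the collision are internal, so angular momentum about that axis is conserved.
I_p = ½(347)(1.64)² = 466.6 kg·m². Taking the sense of the child's angular momentum as positive, L_{child} = m v R = (22.4)(4.37)(1.64) = 160.5 kg·m²/s.
L_i = −I_p ω_p + m v R = −(466.6)(6.03) + 160.5 = -2653 kg·m²/s.
After sticking, I_f = I_p + m R² = 466.6 + (22.4)(1.64)² = 526.9 kg·m².
ω_f = L_i / I_f = -2653 / 526.9 = -5.036 rad/s.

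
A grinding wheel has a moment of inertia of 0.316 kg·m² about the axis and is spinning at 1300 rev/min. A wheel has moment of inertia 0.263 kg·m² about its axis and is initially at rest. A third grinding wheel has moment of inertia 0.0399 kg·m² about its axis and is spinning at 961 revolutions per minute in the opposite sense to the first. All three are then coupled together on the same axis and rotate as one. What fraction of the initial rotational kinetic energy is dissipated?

fraction ≈ 0.607

No external torque acts about the common axis, so total angular momentum is conserved.
Taking A's sense as positive: L = (0.3160)(1300) − (0.03990)(961) = 372.5 kg·m²·rpm.
Combined I = 0.3160 + 0.2630 + 0.03990 = 0.6189 kg·m².
ω_f = L / I = 372.5 / 0.6189 = 601.8 rpm.
KE_i = ½ΣIω² = 3130 J; KE_f = ½(0.6189)(63.02)² = 1229 J.
Fraction dissipated = (KE_i − KE_f)/KE_i = 0.6074.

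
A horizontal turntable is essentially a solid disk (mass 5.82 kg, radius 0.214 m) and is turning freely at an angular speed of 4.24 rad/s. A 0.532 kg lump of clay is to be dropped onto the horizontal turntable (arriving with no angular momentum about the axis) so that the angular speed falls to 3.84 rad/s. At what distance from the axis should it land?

The added mass arrives with no angular momentum about the axis, and any external torque about the axis is negligible, so the system's angular momentum is conserved.
I_p = ½(5.82)(0.214)² = 0.1333 kg·m².
I_p ω_i = (I_p + m r²) ω_f ⇒ m r² = I_p(ω_i/ω_f − 1) = 0.1333(4.24/3.84 − 1) = 0.01388 kg·m².
r = √(0.01388/0.532) = 0.1615 m.

r ≈ 0.162 m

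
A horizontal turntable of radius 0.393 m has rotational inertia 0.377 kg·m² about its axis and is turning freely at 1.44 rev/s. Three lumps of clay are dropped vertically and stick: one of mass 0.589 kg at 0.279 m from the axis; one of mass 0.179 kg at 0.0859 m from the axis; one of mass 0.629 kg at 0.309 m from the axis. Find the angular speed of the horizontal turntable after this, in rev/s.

ω_f ≈ 1.12 rev/s

No external torque acts about the axis; L_before = L_after.
Added inertia Σmr² = (0.589)(0.279)² + (0.179)(0.0859)² + (0.629)(0.309)² = 0.1072 kg·m²; I_f = 0.3770 + 0.1072 = 0.4842 kg·m².
ω_f = I_p ω_i / I_f = (0.3770)(1.44) / 0.4842 = 1.121 rev/s.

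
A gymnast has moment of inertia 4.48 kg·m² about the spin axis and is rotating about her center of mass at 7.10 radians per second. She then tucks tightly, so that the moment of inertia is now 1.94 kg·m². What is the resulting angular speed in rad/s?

With no external torque about the axis, L is conserved: I₁ω₁ = I₂ω₂.
ω₂ = I₁ω₁ / I₂ = (4.480)(7.10 rad/s) / (1.940) = 16.40 rad/s.

ω₂ ≈ 16.4 rad/s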